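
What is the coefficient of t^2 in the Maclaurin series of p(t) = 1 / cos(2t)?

Write the quotient as an unknown series and match coefficients against numerator = denominator · series.
So c_2 = p′′(0)/2! = 2.

2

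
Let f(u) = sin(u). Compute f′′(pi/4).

Use the known series and substitute for the argument.
From the series, [(u - pi/4)^2] f = -sqrt(2)/4; multiply by 2! = 2 to get -sqrt(2)/2.

-sqrt(2)/2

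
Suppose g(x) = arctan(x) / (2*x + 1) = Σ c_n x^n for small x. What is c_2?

-2

Use 1/(1 - r) = Σ r^k on the denominator, then take the Cauchy product.
g(0) = 0
g′(0) = 1
g′′(0) = -4
The Taylor polynomial is Σ g^(k)(0)/k! · x^k.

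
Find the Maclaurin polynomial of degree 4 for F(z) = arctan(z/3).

-z^3/81 + z/3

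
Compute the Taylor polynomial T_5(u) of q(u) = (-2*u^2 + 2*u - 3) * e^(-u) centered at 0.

Distribute the polynomial across the series and collect like powers.
[u^0] = -3;  [u^1] = 5;  [u^2] = -11/2;  [u^3] = 7/2;  [u^4] = -35/24;  [u^5] = 53/120.

53*u^5/120 - 35*u^4/24 + 7*u^3/2 - 11*u^2/2 + 5*u - 3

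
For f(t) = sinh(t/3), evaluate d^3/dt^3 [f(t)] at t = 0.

Differentiate repeatedly and evaluate at the center.
The coefficient of t^3 in the expansion is 1/162, so f′′′(0) = 3! * (1/162) = 1/27.

1/27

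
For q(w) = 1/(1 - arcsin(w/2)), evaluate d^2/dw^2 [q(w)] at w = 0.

Plug the Maclaurin series of the inner function into that of the outer and collect terms.
From the series, [w^2] q = 1/4; multiply by 2! = 2 to get 1/2.

1/2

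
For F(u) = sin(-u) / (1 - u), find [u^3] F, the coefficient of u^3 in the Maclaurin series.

-5/6

Take the Cauchy product of the two expansions.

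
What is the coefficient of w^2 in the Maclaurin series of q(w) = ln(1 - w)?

-1/2

q(0) = 0
q′(0) = -1
q′′(0) = -1
So c_2 = q′′(0)/2! = -1/2.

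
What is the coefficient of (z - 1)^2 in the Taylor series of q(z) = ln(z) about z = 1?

-1/2

[(z - 1)^0] = 0;  [(z - 1)^1] = 1;  [(z - 1)^2] = -1/2.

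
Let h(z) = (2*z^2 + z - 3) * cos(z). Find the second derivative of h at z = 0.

7

Shift and add copies of the series according to the polynomial's terms.
The coefficient of z^2 in the expansion is 7/2, so h′′(0) = 2! * (7/2) = 7.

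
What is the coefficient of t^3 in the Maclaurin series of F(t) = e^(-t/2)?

-1/48

[t^0] = 1;  [t^1] = -1/2;  [t^2] = 1/8;  [t^3] = -1/48.
So c_3 = F′′′(0)/3! = -1/48.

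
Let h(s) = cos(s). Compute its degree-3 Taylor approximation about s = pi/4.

Use the known series and substitute for the argument.
[(s - pi/4)^0] = sqrt(2)/2;  [(s - pi/4)^1] = -sqrt(2)/2;  [(s - pi/4)^2] = -sqrt(2)/4;  [(s - pi/4)^3] = sqrt(2)/12.

sqrt(2)*(s - pi/4)^3/12 - sqrt(2)*(s - pi/4)^2/4 - sqrt(2)*(s - pi/4)/2 + sqrt(2)/2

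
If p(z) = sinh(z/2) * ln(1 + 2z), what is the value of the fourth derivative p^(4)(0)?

Multiply the two series term by term and collect like powers.
The coefficient of z^4 in the expansion is 11/8, so p^(4)(0) = 4! * (11/8) = 33.

33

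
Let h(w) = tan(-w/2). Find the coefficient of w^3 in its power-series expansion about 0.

h(0) = 0
h′(0) = -1/2
h′′(0) = 0
h′′′(0) = -1/4

-1/24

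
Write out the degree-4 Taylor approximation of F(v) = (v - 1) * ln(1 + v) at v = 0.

Distribute the polynomial across the series and collect like powers.

7*v^4/12 - 5*v^3/6 + 3*v^2/2 - v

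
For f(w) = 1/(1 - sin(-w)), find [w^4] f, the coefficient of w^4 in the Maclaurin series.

Plug the Maclaurin series of the inner function into that of the outer and collect terms.
f(0) = 1
f′(0) = -1
f′′(0) = 2
f′′′(0) = -5
f^(4)(0) = 16
The Taylor polynomial is Σ f^(k)(0)/k! · w^k.

2/3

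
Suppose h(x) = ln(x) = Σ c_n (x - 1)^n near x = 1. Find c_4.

Use the known series and substitute for the argument.
[(x - 1)^0] = 0;  [(x - 1)^1] = 1;  [(x - 1)^2] = -1/2;  [(x - 1)^3] = 1/3;  [(x - 1)^4] = -1/4.
So c_4 = h^(4)(1)/4! = -1/4.

-1/4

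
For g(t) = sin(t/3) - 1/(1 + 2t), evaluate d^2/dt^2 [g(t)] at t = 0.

-8

Combine the two series term by term.
From the series, [t^2] g = -4; multiply by 2! = 2 to get -8.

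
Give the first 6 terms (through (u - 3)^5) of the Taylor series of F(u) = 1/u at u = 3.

-(u - 3)^5/729 + (u - 3)^4/243 - (u - 3)^3/81 + (u - 3)^2/27 - (u - 3)/9 + 1/3

[(u - 3)^0] = 1/3;  [(u - 3)^1] = -1/9;  [(u - 3)^2] = 1/27;  [(u - 3)^3] = -1/81;  [(u - 3)^4] = 1/243;  [(u - 3)^5] = -1/729.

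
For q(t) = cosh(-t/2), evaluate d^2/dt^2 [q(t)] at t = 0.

The coefficient of t^2 in the expansion is 1/8, so q′′(0) = 2! * (1/8) = 1/4.

1/4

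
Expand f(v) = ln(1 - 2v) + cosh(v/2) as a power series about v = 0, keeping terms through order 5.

Add the two expansions coefficient-wise.

-32*v^5/5 - 1535*v^4/384 - 8*v^3/3 - 15*v^2/8 - 2*v + 1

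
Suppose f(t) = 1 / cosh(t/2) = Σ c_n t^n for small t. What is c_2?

Write the quotient as an unknown series and match coefficients against numerator = denominator · series.

-1/8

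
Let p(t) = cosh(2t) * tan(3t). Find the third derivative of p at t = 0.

90

Multiply the two series term by term and collect like powers.
The coefficient of t^3 in the expansion is 15, so p′′′(0) = 3! * (15) = 90.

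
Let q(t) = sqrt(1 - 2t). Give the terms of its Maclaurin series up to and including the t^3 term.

Compute the successive derivatives at the expansion point and divide by k!.

-t^3/2 - t^2/2 - t + 1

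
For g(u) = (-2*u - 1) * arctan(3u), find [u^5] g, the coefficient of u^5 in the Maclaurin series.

-243/5

Multiply each power in the prefactor through the base expansion.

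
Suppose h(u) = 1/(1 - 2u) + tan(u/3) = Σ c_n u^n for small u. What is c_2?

Add the two expansions coefficient-wise.
[u^0] = 1;  [u^1] = 7/3;  [u^2] = 4.

4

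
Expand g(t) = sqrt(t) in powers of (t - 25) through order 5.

Apply the Taylor formula c_k = f^(k)(a)/k!.

7*(t - 25)^5/500000000 - (t - 25)^4/2000000 + (t - 25)^3/50000 - (t - 25)^2/1000 + (t - 25)/10 + 5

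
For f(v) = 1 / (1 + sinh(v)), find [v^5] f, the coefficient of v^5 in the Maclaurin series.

-181/120

Expand as Σ (-1)^k u^k with u equal to the inner function's series.
[v^0] = 1;  [v^1] = -1;  [v^2] = 1;  [v^3] = -7/6;  [v^4] = 4/3;  [v^5] = -181/120.
So c_5 = f^(5)(0)/5! = -181/120.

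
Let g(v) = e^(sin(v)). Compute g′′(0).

1

Substitute the inner expansion into the outer series and collect powers.
The coefficient of v^2 in the expansion is 1/2, so g′′(0) = 2! * (1/2) = 1.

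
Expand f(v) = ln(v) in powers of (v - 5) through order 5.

Differentiate repeatedly and evaluate at the center.
f(5) = ln(5)
f′(5) = 1/5
f′′(5) = -1/25
f′′′(5) = 2/125
f^(4)(5) = -6/625
f^(5)(5) = 24/3125
Then c_k = f^(k)(5)/k! gives each Taylor coefficient.

(v - 5)^5/15625 - (v - 5)^4/2500 + (v - 5)^3/375 - (v - 5)^2/50 + (v - 5)/5 + ln(5)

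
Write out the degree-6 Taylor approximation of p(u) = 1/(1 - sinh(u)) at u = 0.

Let u equal the inner series; expand the outer function in u and truncate.

77*u^6/45 + 181*u^5/120 + 4*u^4/3 + 7*u^3/6 + u^2 + u + 1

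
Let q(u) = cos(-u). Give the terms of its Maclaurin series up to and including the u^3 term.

Differentiate repeatedly and evaluate at the center.
q(0) = 1
q′(0) = 0
q′′(0) = -1
q′′′(0) = 0

1 - u^2/2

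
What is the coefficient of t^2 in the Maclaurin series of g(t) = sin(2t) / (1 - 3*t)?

Expand 1/(denominator) as a geometric series and multiply by the numerator's series.
g(0) = 0
g′(0) = 2
g′′(0) = 12
Dividing each by k! gives the coefficients c_0, ..., c_2.

6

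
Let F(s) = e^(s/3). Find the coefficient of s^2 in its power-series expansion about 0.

F(0) = 1
F′(0) = 1/3
F′′(0) = 1/9
So c_2 = F′′(0)/2! = 1/18.

1/18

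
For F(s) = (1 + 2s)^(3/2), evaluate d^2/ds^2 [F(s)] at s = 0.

3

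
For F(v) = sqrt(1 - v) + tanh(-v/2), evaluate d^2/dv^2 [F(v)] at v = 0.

-1/4

Combine the two series term by term.
From the series, [v^2] F = -1/8; multiply by 2! = 2 to get -1/4.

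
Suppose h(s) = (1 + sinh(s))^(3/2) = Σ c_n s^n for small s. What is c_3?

Compose series: expand the inner function first, then feed it into the outer expansion.
h(0) = 1
h′(0) = 3/2
h′′(0) = 3/4
h′′′(0) = 9/8
So c_3 = h′′′(0)/3! = 3/16.

3/16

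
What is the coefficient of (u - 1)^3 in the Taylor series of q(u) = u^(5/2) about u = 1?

5/16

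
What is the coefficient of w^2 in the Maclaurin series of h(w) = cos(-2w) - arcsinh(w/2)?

Expand each term separately and add.
h(0) = 1
h′(0) = -1/2
h′′(0) = -4

-2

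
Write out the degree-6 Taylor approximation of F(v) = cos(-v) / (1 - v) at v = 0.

Take the Cauchy product of the two expansions.
F(0) = 1
F′(0) = 1
F′′(0) = 1
F′′′(0) = 3
F^(4)(0) = 13
F^(5)(0) = 65
F^(6)(0) = 389
Dividing each by k! gives the coefficients c_0, ..., c_6.

389*v^6/720 + 13*v^5/24 + 13*v^4/24 + v^3/2 + v^2/2 + v + 1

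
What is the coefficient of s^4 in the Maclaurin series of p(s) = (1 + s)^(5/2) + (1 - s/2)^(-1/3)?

-935/31104

Combine the two series term by term.
[s^0] = 2;  [s^1] = 8/3;  [s^2] = 139/72;  [s^3] = 433/1296;  [s^4] = -935/31104.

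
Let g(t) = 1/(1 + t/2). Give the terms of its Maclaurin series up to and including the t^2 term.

t^2/4 - t/2 + 1

g(0) = 1
g′(0) = -1/2
g′′(0) = 1/2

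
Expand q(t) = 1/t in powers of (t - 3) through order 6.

[(t - 3)^0] = 1/3;  [(t - 3)^1] = -1/9;  [(t - 3)^2] = 1/27;  [(t - 3)^3] = -1/81;  [(t - 3)^4] = 1/243;  [(t - 3)^5] = -1/729;  [(t - 3)^6] = 1/2187.

(t - 3)^6/2187 - (t - 3)^5/729 + (t - 3)^4/243 - (t - 3)^3/81 + (t - 3)^2/27 - (t - 3)/9 + 1/3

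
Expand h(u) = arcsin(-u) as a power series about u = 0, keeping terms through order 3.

-u^3/6 - u

h(0) = 0
h′(0) = -1
h′′(0) = 0
h′′′(0) = -1
Then c_k = h^(k)(0)/k! gives each Taylor coefficient.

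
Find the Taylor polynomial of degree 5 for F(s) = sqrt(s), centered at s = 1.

F(1) = 1
F′(1) = 1/2
F′′(1) = -1/4
F′′′(1) = 3/8
F^(4)(1) = -15/16
F^(5)(1) = 105/32

7*(s - 1)^5/256 - 5*(s - 1)^4/128 + (s - 1)^3/16 - (s - 1)^2/8 + (s - 1)/2 + 1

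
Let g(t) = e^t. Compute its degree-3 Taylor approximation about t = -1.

(t + 1)^3*e^(-1)/6 + (t + 1)^2*e^(-1)/2 + (t + 1)*e^(-1) + e^(-1)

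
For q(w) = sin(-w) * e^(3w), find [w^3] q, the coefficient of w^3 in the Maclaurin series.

-13/3

Multiply the two series term by term and collect like powers.
q(0) = 0
q′(0) = -1
q′′(0) = -6
q′′′(0) = -26
Dividing each by k! gives the coefficients c_0, ..., c_3.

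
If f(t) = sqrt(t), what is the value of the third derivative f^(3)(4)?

3/256

The coefficient of (t - 4)^3 in the expansion is 1/512, so f′′′(4) = 3! * (1/512) = 3/256.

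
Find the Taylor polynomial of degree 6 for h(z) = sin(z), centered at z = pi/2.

Apply the Taylor formula c_k = f^(k)(a)/k!.
h(pi/2) = 1
h′(pi/2) = 0
h′′(pi/2) = -1
h′′′(pi/2) = 0
h^(4)(pi/2) = 1
h^(5)(pi/2) = 0
h^(6)(pi/2) = -1
Then c_k = h^(k)(pi/2)/k! gives each Taylor coefficient.

-(z - pi/2)^6/720 + (z - pi/2)^4/24 - (z - pi/2)^2/2 + 1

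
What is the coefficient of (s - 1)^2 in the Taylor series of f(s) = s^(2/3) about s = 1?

Compute the successive derivatives at the expansion point and divide by k!.
f(1) = 1
f′(1) = 2/3
f′′(1) = -2/9
Then c_k = f^(k)(1)/k! gives each Taylor coefficient.

-1/9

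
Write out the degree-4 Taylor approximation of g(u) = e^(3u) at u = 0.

[u^0] = 1;  [u^1] = 3;  [u^2] = 9/2;  [u^3] = 9/2;  [u^4] = 27/8.

27*u^4/8 + 9*u^3/2 + 9*u^2/2 + 3*u + 1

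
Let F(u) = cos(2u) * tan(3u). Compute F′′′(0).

18

Write out both Maclaurin series and multiply, keeping only the needed powers.
From the series, [u^3] F = 3; multiply by 3! = 6 to get 18.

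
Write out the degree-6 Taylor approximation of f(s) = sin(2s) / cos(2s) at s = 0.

64*s^5/15 + 8*s^3/3 + 2*s

Divide the numerator series by the denominator series (power-series long division).
f(0) = 0
f′(0) = 2
f′′(0) = 0
f′′′(0) = 16
f^(4)(0) = 0
f^(5)(0) = 512
f^(6)(0) = 0
Then c_k = f^(k)(0)/k! gives each Taylor coefficient.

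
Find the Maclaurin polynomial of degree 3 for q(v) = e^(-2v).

Apply the Taylor formula c_k = f^(k)(a)/k!.

-4*v^3/3 + 2*v^2 - 2*v + 1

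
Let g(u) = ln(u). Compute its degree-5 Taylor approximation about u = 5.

g(5) = ln(5)
g′(5) = 1/5
g′′(5) = -1/25
g′′′(5) = 2/125
g^(4)(5) = -6/625
g^(5)(5) = 24/3125

(u - 5)^5/15625 - (u - 5)^4/2500 + (u - 5)^3/375 - (u - 5)^2/50 + (u - 5)/5 + ln(5)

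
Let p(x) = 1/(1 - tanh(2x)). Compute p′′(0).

8

Substitute the inner expansion into the outer series and collect powers.
From the series, [x^2] p = 4; multiply by 2! = 2 to get 8.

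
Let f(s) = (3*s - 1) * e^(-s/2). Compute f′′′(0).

Multiply each power in the prefactor through the base expansion.
The coefficient of s^3 in the expansion is 19/48, so f′′′(0) = 3! * (19/48) = 19/8.

19/8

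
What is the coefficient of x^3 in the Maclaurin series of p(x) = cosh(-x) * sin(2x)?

-1/3

Take the Cauchy product of the two expansions.
p(0) = 0
p′(0) = 2
p′′(0) = 0
p′′′(0) = -2
The Taylor polynomial is Σ p^(k)(0)/k! · x^k.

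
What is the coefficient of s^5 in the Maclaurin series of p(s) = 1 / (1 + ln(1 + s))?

-347/60

Expand as Σ (-1)^k u^k with u equal to the inner function's series.
p(0) = 1
p′(0) = -1
p′′(0) = 3
p′′′(0) = -14
p^(4)(0) = 88
p^(5)(0) = -694
So c_5 = p^(5)(0)/5! = -347/60.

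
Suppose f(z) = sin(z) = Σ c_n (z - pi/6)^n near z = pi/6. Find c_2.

f(pi/6) = 1/2
f′(pi/6) = sqrt(3)/2
f′′(pi/6) = -1/2

-1/4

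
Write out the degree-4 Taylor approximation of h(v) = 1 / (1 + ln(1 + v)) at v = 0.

11*v^4/3 - 7*v^3/3 + 3*v^2/2 - v + 1

Expand as Σ (-1)^k u^k with u equal to the inner function's series.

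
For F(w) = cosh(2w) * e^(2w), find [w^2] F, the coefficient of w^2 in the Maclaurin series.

Take the Cauchy product of the two expansions.
F(0) = 1
F′(0) = 2
F′′(0) = 8
So c_2 = F′′(0)/2! = 4.

4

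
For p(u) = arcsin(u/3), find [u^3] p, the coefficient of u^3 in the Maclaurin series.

[u^0] = 0;  [u^1] = 1/3;  [u^2] = 0;  [u^3] = 1/162.

1/162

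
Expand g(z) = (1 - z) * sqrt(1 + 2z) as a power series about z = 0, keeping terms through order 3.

z^3 - 3*z^2/2 + 1

Multiply each power in the prefactor through the base expansion.
g(0) = 1
g′(0) = 0
g′′(0) = -3
g′′′(0) = 6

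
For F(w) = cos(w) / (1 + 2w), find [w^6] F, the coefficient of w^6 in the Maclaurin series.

Write out both Maclaurin series and multiply, keeping only the needed powers.
F(0) = 1
F′(0) = -2
F′′(0) = 7
F′′′(0) = -42
F^(4)(0) = 337
F^(5)(0) = -3370
F^(6)(0) = 40439
So c_6 = F^(6)(0)/6! = 40439/720.

40439/720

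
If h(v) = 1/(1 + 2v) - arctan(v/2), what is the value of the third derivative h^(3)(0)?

-191/4

Expand each term separately and add.
The coefficient of v^3 in the expansion is -191/24, so h′′′(0) = 3! * (-191/24) = -191/4.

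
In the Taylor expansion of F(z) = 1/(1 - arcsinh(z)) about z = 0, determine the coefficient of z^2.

1

Substitute the inner expansion into the outer series and collect powers.
F(0) = 1
F′(0) = 1
F′′(0) = 2
The Taylor polynomial is Σ F^(k)(0)/k! · z^k.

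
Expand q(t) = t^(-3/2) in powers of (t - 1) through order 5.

-693*(t - 1)^5/256 + 315*(t - 1)^4/128 - 35*(t - 1)^3/16 + 15*(t - 1)^2/8 - 3*(t - 1)/2 + 1

[(t - 1)^0] = 1;  [(t - 1)^1] = -3/2;  [(t - 1)^2] = 15/8;  [(t - 1)^3] = -35/16;  [(t - 1)^4] = 315/128;  [(t - 1)^5] = -693/256.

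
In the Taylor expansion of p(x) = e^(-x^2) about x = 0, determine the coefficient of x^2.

-1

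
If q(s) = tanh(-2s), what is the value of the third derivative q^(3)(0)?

The coefficient of s^3 in the expansion is 8/3, so q′′′(0) = 3! * (8/3) = 16.

16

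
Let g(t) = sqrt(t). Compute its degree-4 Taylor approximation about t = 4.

[(t - 4)^0] = 2;  [(t - 4)^1] = 1/4;  [(t - 4)^2] = -1/64;  [(t - 4)^3] = 1/512;  [(t - 4)^4] = -5/16384.

-5*(t - 4)^4/16384 + (t - 4)^3/512 - (t - 4)^2/64 + (t - 4)/4 + 2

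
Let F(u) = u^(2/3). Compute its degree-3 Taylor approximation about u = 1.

Differentiate repeatedly and evaluate at the center.
F(1) = 1
F′(1) = 2/3
F′′(1) = -2/9
F′′′(1) = 8/27
Then c_k = F^(k)(1)/k! gives each Taylor coefficient.

4*(u - 1)^3/81 - (u - 1)^2/9 + 2*(u - 1)/3 + 1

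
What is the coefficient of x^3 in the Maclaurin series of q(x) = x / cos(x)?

Divide the numerator series by the denominator series (power-series long division).
q(0) = 0
q′(0) = 1
q′′(0) = 0
q′′′(0) = 3

1/2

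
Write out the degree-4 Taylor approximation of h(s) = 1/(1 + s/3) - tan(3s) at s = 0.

s^4/81 - 244*s^3/27 + s^2/9 - 10*s/3 + 1

Combine the two series term by term.
[s^0] = 1;  [s^1] = -10/3;  [s^2] = 1/9;  [s^3] = -244/27;  [s^4] = 1/81.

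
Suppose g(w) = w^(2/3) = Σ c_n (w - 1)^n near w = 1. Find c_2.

[(w - 1)^0] = 1;  [(w - 1)^1] = 2/3;  [(w - 1)^2] = -1/9.

-1/9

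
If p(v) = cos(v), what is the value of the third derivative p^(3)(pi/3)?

The coefficient of (v - pi/3)^3 in the expansion is sqrt(3)/12, so p′′′(pi/3) = 3! * (sqrt(3)/12) = sqrt(3)/2.

sqrt(3)/2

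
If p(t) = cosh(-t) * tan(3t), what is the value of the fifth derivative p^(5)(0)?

4443

Expand each factor separately, then convolve coefficients.
The coefficient of t^5 in the expansion is 1481/40, so p^(5)(0) = 5! * (1481/40) = 4443.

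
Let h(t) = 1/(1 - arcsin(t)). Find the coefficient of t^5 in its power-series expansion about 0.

63/40

Substitute the inner expansion into the outer series and collect powers.
So c_5 = h^(5)(0)/5! = 63/40.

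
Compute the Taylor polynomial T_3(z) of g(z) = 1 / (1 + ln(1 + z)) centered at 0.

-7*z^3/3 + 3*z^2/2 - z + 1

Use the geometric series for the reciprocal, then substitute.
[z^0] = 1;  [z^1] = -1;  [z^2] = 3/2;  [z^3] = -7/3.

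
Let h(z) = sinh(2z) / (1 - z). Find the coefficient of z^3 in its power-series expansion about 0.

10/3

Expand each factor separately, then convolve coefficients.
h(0) = 0
h′(0) = 2
h′′(0) = 4
h′′′(0) = 20
So c_3 = h′′′(0)/3! = 10/3.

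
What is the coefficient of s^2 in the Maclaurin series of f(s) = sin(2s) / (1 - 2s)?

4

Multiply the two series term by term and collect like powers.
[s^0] = 0;  [s^1] = 2;  [s^2] = 4.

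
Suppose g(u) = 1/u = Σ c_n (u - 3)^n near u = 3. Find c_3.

-1/81

g(3) = 1/3
g′(3) = -1/9
g′′(3) = 2/27
g′′′(3) = -2/27
So c_3 = g′′′(3)/3! = -1/81.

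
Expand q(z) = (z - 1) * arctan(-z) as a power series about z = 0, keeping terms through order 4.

z^4/3 - z^3/3 - z^2 + z

Shift and add copies of the series according to the polynomial's terms.
[z^0] = 0;  [z^1] = 1;  [z^2] = -1;  [z^3] = -1/3;  [z^4] = 1/3.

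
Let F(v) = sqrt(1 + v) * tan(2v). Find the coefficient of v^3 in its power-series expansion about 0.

Write out both Maclaurin series and multiply, keeping only the needed powers.

29/12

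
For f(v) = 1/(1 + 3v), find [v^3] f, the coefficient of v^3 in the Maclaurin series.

f(0) = 1
f′(0) = -3
f′′(0) = 18
f′′′(0) = -162
Then c_k = f^(k)(0)/k! gives each Taylor coefficient.

-27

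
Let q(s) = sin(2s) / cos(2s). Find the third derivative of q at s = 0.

Invert the denominator's series and multiply.
From the series, [s^3] q = 8/3; multiply by 3! = 6 to get 16.

16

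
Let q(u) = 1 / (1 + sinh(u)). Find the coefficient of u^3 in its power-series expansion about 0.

-7/6

Expand as Σ (-1)^k u^k with u equal to the inner function's series.
q(0) = 1
q′(0) = -1
q′′(0) = 2
q′′′(0) = -7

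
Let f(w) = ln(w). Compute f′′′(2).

Differentiate repeatedly and evaluate at the center.
The coefficient of (w - 2)^3 in the expansion is 1/24, so f′′′(2) = 3! * (1/24) = 1/4.

1/4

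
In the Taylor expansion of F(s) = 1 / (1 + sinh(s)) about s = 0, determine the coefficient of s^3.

-7/6

Write 1/(1+u) = 1 - u + u^2 - u^3 + ... and substitute the series for u.
[s^0] = 1;  [s^1] = -1;  [s^2] = 1;  [s^3] = -7/6.
So c_3 = F′′′(0)/3! = -7/6.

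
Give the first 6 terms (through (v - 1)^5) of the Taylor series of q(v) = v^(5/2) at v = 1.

Use the known series and substitute for the argument.
q(1) = 1
q′(1) = 5/2
q′′(1) = 15/4
q′′′(1) = 15/8
q^(4)(1) = -15/16
q^(5)(1) = 45/32
Dividing each by k! gives the coefficients c_0, ..., c_5.

3*(v - 1)^5/256 - 5*(v - 1)^4/128 + 5*(v - 1)^3/16 + 15*(v - 1)^2/8 + 5*(v - 1)/2 + 1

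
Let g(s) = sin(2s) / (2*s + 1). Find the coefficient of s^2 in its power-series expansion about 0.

-4

Expand 1/(denominator) as a geometric series and multiply by the numerator's series.
[s^0] = 0;  [s^1] = 2;  [s^2] = -4.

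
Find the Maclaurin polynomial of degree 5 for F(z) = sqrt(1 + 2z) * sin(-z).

Take the Cauchy product of the two expansions.
F(0) = 0
F′(0) = -1
F′′(0) = -2
F′′′(0) = 4
F^(4)(0) = -8
F^(5)(0) = 64

8*z^5/15 - z^4/3 + 2*z^3/3 - z^2 - z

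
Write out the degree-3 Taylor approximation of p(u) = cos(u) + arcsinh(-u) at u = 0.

u^3/6 - u^2/2 - u + 1

Add the two expansions coefficient-wise.
[u^0] = 1;  [u^1] = -1;  [u^2] = -1/2;  [u^3] = 1/6.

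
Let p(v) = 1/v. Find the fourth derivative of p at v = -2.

The coefficient of (v + 2)^4 in the expansion is -1/32, so p^(4)(-2) = 4! * (-1/32) = -3/4.

-3/4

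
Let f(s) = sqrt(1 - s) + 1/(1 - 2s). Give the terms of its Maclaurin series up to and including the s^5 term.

Add the two expansions coefficient-wise.
f(0) = 2
f′(0) = 3/2
f′′(0) = 31/4
f′′′(0) = 381/8
f^(4)(0) = 6129/16
f^(5)(0) = 122775/32

8185*s^5/256 + 2043*s^4/128 + 127*s^3/16 + 31*s^2/8 + 3*s/2 + 2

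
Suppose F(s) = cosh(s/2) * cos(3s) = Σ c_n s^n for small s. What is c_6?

-5551/9216

Take the Cauchy product of the two expansions.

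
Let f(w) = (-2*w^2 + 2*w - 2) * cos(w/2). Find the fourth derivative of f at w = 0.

47/8

Multiply each power in the prefactor through the base expansion.
The coefficient of w^4 in the expansion is 47/192, so f^(4)(0) = 4! * (47/192) = 47/8.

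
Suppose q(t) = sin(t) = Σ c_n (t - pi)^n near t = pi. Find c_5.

-1/120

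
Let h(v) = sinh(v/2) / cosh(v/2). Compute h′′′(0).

-1/4

Invert the denominator's series and multiply.
From the series, [v^3] h = -1/24; multiply by 3! = 6 to get -1/4.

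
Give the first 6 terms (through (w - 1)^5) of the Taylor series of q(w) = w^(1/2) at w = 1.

7*(w - 1)^5/256 - 5*(w - 1)^4/128 + (w - 1)^3/16 - (w - 1)^2/8 + (w - 1)/2 + 1

Use the known series and substitute for the argument.
[(w - 1)^0] = 1;  [(w - 1)^1] = 1/2;  [(w - 1)^2] = -1/8;  [(w - 1)^3] = 1/16;  [(w - 1)^4] = -5/128;  [(w - 1)^5] = 7/256.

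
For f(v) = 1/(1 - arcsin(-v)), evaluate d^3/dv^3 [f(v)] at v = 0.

Substitute the inner expansion into the outer series and collect powers.
From the series, [v^3] f = -7/6; multiply by 3! = 6 to get -7.

-7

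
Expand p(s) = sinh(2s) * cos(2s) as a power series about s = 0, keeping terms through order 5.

-16*s^5/15 - 8*s^3/3 + 2*s

Expand each factor separately, then convolve coefficients.
p(0) = 0
p′(0) = 2
p′′(0) = 0
p′′′(0) = -16
p^(4)(0) = 0
p^(5)(0) = -128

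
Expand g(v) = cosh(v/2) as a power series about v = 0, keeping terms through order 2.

g(0) = 1
g′(0) = 0
g′′(0) = 1/4
Then c_k = g^(k)(0)/k! gives each Taylor coefficient.

v^2/8 + 1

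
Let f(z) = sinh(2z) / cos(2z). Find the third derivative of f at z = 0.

Divide the numerator series by the denominator series (power-series long division).
The coefficient of z^3 in the expansion is 16/3, so f′′′(0) = 3! * (16/3) = 32.

32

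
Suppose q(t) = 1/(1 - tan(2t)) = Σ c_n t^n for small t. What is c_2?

Compose series: expand the inner function first, then feed it into the outer expansion.
q(0) = 1
q′(0) = 2
q′′(0) = 8
So c_2 = q′′(0)/2! = 4.

4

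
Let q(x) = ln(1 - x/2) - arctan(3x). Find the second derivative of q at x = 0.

Combine the two series term by term.
The coefficient of x^2 in the expansion is -1/8, so q′′(0) = 2! * (-1/8) = -1/4.

-1/4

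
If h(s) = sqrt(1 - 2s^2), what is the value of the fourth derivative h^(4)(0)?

-12

From the series, [s^4] h = -1/2; multiply by 4! = 24 to get -12.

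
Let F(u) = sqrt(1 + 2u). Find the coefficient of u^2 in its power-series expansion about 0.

-1/2

Compute the successive derivatives at the expansion point and divide by k!.
F(0) = 1
F′(0) = 1
F′′(0) = -1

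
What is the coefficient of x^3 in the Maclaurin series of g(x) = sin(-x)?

g(0) = 0
g′(0) = -1
g′′(0) = 0
g′′′(0) = 1

1/6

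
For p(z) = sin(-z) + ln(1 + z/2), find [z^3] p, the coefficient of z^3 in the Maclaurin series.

Combine the two series term by term.

5/24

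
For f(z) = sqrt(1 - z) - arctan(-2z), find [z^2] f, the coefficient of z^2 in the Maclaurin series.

Combine the two series term by term.

-1/8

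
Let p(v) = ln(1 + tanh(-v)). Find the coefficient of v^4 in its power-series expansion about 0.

Substitute the inner expansion into the outer series and collect powers.
p(0) = 0
p′(0) = -1
p′′(0) = -1
p′′′(0) = 0
p^(4)(0) = 2
So c_4 = p^(4)(0)/4! = 1/12.

1/12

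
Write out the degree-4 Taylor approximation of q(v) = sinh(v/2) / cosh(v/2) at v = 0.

-v^3/24 + v/2

Divide the numerator series by the denominator series (power-series long division).
[v^0] = 0;  [v^1] = 1/2;  [v^2] = 0;  [v^3] = -1/24;  [v^4] = 0.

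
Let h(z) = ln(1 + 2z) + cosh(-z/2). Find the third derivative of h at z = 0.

Combine the two series term by term.
From the series, [z^3] h = 8/3; multiply by 3! = 6 to get 16.

16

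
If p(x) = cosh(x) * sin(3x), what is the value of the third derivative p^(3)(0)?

Write out both Maclaurin series and multiply, keeping only the needed powers.
The coefficient of x^3 in the expansion is -3, so p′′′(0) = 3! * (-3) = -18.

-18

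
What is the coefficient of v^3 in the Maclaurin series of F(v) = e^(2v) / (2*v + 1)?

-8/3

Expand 1/(denominator) as a geometric series and multiply by the numerator's series.
[v^0] = 1;  [v^1] = 0;  [v^2] = 2;  [v^3] = -8/3.
So c_3 = F′′′(0)/3! = -8/3.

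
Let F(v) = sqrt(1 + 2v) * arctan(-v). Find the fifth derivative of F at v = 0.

31

Multiply the two series term by term and collect like powers.
From the series, [v^5] F = 31/120; multiply by 5! = 120 to get 31.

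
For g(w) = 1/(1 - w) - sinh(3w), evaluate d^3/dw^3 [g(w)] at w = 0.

Add the two expansions coefficient-wise.
The coefficient of w^3 in the expansion is -7/2, so g′′′(0) = 3! * (-7/2) = -21.

-21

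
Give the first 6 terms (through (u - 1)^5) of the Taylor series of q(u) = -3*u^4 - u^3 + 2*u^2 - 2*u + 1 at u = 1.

-3*(u - 1)^4 - 13*(u - 1)^3 - 19*(u - 1)^2 - 13*(u - 1) - 3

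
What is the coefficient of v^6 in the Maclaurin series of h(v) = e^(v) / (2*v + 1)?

Use 1/(1 - r) = Σ r^k on the denominator, then take the Cauchy product.
h(0) = 1
h′(0) = -1
h′′(0) = 5
h′′′(0) = -29
h^(4)(0) = 233
h^(5)(0) = -2329
h^(6)(0) = 27949

27949/720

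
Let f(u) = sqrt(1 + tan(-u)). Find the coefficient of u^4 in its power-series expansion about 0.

Substitute the inner expansion into the outer series and collect powers.
f(0) = 1
f′(0) = -1/2
f′′(0) = -1/4
f′′′(0) = -11/8
f^(4)(0) = -47/16
So c_4 = f^(4)(0)/4! = -47/384.

-47/384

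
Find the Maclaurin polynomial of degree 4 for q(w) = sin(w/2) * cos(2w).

Expand each factor separately, then convolve coefficients.
q(0) = 0
q′(0) = 1/2
q′′(0) = 0
q′′′(0) = -49/8
q^(4)(0) = 0
The Taylor polynomial is Σ q^(k)(0)/k! · w^k.

-49*w^3/48 + w/2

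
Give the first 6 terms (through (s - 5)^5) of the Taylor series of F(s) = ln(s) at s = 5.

Use the known series and substitute for the argument.
F(5) = ln(5)
F′(5) = 1/5
F′′(5) = -1/25
F′′′(5) = 2/125
F^(4)(5) = -6/625
F^(5)(5) = 24/3125
The Taylor polynomial is Σ F^(k)(5)/k! · (s - 5)^k.

(s - 5)^5/15625 - (s - 5)^4/2500 + (s - 5)^3/375 - (s - 5)^2/50 + (s - 5)/5 + ln(5)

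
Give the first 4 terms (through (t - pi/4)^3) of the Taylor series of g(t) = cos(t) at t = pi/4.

sqrt(2)*(t - pi/4)^3/12 - sqrt(2)*(t - pi/4)^2/4 - sqrt(2)*(t - pi/4)/2 + sqrt(2)/2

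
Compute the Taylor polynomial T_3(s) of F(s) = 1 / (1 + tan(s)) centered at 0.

Use the geometric series for the reciprocal, then substitute.
[s^0] = 1;  [s^1] = -1;  [s^2] = 1;  [s^3] = -4/3.

-4*s^3/3 + s^2 - s + 1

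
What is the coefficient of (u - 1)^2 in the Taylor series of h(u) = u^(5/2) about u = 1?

15/8

h(1) = 1
h′(1) = 5/2
h′′(1) = 15/4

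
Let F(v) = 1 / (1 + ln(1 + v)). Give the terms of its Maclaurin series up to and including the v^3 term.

Write 1/(1+u) = 1 - u + u^2 - u^3 + ... and substitute the series for u.
[v^0] = 1;  [v^1] = -1;  [v^2] = 3/2;  [v^3] = -7/3.

-7*v^3/3 + 3*v^2/2 - v + 1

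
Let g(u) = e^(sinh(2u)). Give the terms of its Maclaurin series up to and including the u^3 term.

Let u equal the inner series; expand the outer function in u and truncate.

8*u^3/3 + 2*u^2 + 2*u + 1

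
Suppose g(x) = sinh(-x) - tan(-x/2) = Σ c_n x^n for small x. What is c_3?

Expand each term separately and add.

-1/8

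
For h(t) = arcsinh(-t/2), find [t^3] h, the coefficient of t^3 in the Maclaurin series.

1/48

Apply the Taylor formula c_k = f^(k)(a)/k!.
[t^0] = 0;  [t^1] = -1/2;  [t^2] = 0;  [t^3] = 1/48.
So c_3 = h′′′(0)/3! = 1/48.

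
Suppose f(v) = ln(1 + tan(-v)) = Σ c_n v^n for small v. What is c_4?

Plug the Maclaurin series of the inner function into that of the outer and collect terms.

-7/12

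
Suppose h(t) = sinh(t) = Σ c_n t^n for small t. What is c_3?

h(0) = 0
h′(0) = 1
h′′(0) = 0
h′′′(0) = 1
So c_3 = h′′′(0)/3! = 1/6.

1/6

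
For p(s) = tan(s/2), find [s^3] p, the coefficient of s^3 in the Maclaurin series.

p(0) = 0
p′(0) = 1/2
p′′(0) = 0
p′′′(0) = 1/4

1/24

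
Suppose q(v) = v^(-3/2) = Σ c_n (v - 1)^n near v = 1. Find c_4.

Apply the Taylor formula c_k = f^(k)(a)/k!.
q(1) = 1
q′(1) = -3/2
q′′(1) = 15/4
q′′′(1) = -105/8
q^(4)(1) = 945/16
Dividing each by k! gives the coefficients c_0, ..., c_4.

315/128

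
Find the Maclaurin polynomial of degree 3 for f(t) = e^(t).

f(0) = 1
f′(0) = 1
f′′(0) = 1
f′′′(0) = 1

t^3/6 + t^2/2 + t + 1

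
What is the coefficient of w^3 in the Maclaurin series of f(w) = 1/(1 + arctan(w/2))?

-1/12

Substitute the inner expansion into the outer series and collect powers.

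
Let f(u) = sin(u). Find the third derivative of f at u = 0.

-1

Apply the Taylor formula c_k = f^(k)(a)/k!.
The coefficient of u^3 in the expansion is -1/6, so f′′′(0) = 3! * (-1/6) = -1.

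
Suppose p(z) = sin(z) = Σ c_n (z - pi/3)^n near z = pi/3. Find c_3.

-1/12

p(pi/3) = sqrt(3)/2
p′(pi/3) = 1/2
p′′(pi/3) = -sqrt(3)/2
p′′′(pi/3) = -1/2
Then c_k = p^(k)(pi/3)/k! gives each Taylor coefficient.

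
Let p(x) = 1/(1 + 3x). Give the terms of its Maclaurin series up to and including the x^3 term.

-27*x^3 + 9*x^2 - 3*x + 1

Use the known series and substitute for the argument.
[x^0] = 1;  [x^1] = -3;  [x^2] = 9;  [x^3] = -27.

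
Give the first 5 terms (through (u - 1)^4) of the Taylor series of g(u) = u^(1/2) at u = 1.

-5*(u - 1)^4/128 + (u - 1)^3/16 - (u - 1)^2/8 + (u - 1)/2 + 1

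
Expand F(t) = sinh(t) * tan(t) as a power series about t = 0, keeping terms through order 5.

Write out both Maclaurin series and multiply, keeping only the needed powers.
F(0) = 0
F′(0) = 0
F′′(0) = 2
F′′′(0) = 0
F^(4)(0) = 12
F^(5)(0) = 0

t^4/2 + t^2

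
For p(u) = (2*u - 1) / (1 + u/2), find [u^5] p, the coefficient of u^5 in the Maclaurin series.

5/32

Multiply each power in the prefactor through the base expansion.
[u^0] = -1;  [u^1] = 5/2;  [u^2] = -5/4;  [u^3] = 5/8;  [u^4] = -5/16;  [u^5] = 5/32.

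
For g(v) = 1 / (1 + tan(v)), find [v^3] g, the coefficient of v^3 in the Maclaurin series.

-4/3

Write 1/(1+u) = 1 - u + u^2 - u^3 + ... and substitute the series for u.
So c_3 = g′′′(0)/3! = -4/3.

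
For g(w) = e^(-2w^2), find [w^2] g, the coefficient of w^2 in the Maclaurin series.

g(0) = 1
g′(0) = 0
g′′(0) = -4
Then c_k = g^(k)(0)/k! gives each Taylor coefficient.

-2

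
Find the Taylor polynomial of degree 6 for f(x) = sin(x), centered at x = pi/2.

-(x - pi/2)^6/720 + (x - pi/2)^4/24 - (x - pi/2)^2/2 + 1

Apply the Taylor formula c_k = f^(k)(a)/k!.
f(pi/2) = 1
f′(pi/2) = 0
f′′(pi/2) = -1
f′′′(pi/2) = 0
f^(4)(pi/2) = 1
f^(5)(pi/2) = 0
f^(6)(pi/2) = -1
Then c_k = f^(k)(pi/2)/k! gives each Taylor coefficient.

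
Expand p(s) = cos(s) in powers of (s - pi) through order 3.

[(s - pi)^0] = -1;  [(s - pi)^1] = 0;  [(s - pi)^2] = 1/2;  [(s - pi)^3] = 0.

(s - pi)^2/2 - 1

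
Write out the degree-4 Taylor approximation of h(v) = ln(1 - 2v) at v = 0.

h(0) = 0
h′(0) = -2
h′′(0) = -4
h′′′(0) = -16
h^(4)(0) = -96

-4*v^4 - 8*v^3/3 - 2*v^2 - 2*v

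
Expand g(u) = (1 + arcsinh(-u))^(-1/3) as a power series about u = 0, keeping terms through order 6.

1786*u^6/32805 + 1849*u^5/29160 + 17*u^4/243 + 19*u^3/162 + 2*u^2/9 + u/3 + 1

Plug the Maclaurin series of the inner function into that of the outer and collect terms.
g(0) = 1
g′(0) = 1/3
g′′(0) = 4/9
g′′′(0) = 19/27
g^(4)(0) = 136/81
g^(5)(0) = 1849/243
g^(6)(0) = 28576/729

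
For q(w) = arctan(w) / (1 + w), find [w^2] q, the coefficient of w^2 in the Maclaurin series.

Write out both Maclaurin series and multiply, keeping only the needed powers.
q(0) = 0
q′(0) = 1
q′′(0) = -2
So c_2 = q′′(0)/2! = -1.

-1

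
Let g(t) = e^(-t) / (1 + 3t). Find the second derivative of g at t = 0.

25

Take the Cauchy product of the two expansions.
From the series, [t^2] g = 25/2; multiply by 2! = 2 to get 25.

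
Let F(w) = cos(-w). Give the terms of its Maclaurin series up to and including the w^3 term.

[w^0] = 1;  [w^1] = 0;  [w^2] = -1/2;  [w^3] = 0.

1 - w^2/2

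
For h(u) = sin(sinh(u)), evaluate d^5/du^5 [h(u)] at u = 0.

-8

Let u equal the inner series; expand the outer function in u and truncate.
The coefficient of u^5 in the expansion is -1/15, so h^(5)(0) = 5! * (-1/15) = -8.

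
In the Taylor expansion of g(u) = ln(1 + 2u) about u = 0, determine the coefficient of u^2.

c_2 = g′′(0)/2! = -2.

-2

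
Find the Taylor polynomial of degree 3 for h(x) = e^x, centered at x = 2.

h(2) = e^(2)
h′(2) = e^(2)
h′′(2) = e^(2)
h′′′(2) = e^(2)
Dividing each by k! gives the coefficients c_0, ..., c_3.

(x - 2)^3*e^(2)/6 + (x - 2)^2*e^(2)/2 + (x - 2)*e^(2) + e^(2)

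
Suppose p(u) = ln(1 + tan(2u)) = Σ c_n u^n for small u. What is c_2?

-2

Plug the Maclaurin series of the inner function into that of the outer and collect terms.
[u^0] = 0;  [u^1] = 2;  [u^2] = -2.
So c_2 = p′′(0)/2! = -2.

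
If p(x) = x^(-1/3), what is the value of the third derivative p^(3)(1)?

From the series, [(x - 1)^3] p = -14/81; multiply by 3! = 6 to get -28/27.

-28/27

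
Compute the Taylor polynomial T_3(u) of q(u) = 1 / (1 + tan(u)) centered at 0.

-4*u^3/3 + u^2 - u + 1

Expand as Σ (-1)^k u^k with u equal to the inner function's series.
q(0) = 1
q′(0) = -1
q′′(0) = 2
q′′′(0) = -8
Then c_k = q^(k)(0)/k! gives each Taylor coefficient.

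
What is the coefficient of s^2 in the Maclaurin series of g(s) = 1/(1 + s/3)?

1/9

[s^0] = 1;  [s^1] = -1/3;  [s^2] = 1/9.
So c_2 = g′′(0)/2! = 1/9.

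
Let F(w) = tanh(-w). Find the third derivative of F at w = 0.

The coefficient of w^3 in the expansion is 1/3, so F′′′(0) = 3! * (1/3) = 2.

2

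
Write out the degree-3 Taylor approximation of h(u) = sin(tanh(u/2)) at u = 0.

-u^3/16 + u/2

Substitute the inner expansion into the outer series and collect powers.
h(0) = 0
h′(0) = 1/2
h′′(0) = 0
h′′′(0) = -3/8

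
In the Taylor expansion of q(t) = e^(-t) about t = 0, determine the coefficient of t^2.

1/2

[t^0] = 1;  [t^1] = -1;  [t^2] = 1/2.
So c_2 = q′′(0)/2! = 1/2.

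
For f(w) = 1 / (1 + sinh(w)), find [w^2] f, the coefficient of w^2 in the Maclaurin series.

1

Write 1/(1+u) = 1 - u + u^2 - u^3 + ... and substitute the series for u.
f(0) = 1
f′(0) = -1
f′′(0) = 2
So c_2 = f′′(0)/2! = 1.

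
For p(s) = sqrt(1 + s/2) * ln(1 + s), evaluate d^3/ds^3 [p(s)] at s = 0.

17/16

Write out both Maclaurin series and multiply, keeping only the needed powers.
The coefficient of s^3 in the expansion is 17/96, so p′′′(0) = 3! * (17/96) = 17/16.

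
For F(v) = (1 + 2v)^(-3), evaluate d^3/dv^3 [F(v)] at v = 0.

-480

From the series, [v^3] F = -80; multiply by 3! = 6 to get -480.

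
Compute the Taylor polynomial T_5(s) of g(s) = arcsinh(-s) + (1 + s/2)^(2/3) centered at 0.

-4339*s^5/58320 - 7*s^4/3888 + 14*s^3/81 - s^2/36 - 2*s/3 + 1

Add the two expansions coefficient-wise.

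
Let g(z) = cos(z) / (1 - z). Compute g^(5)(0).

65

Multiply the numerator's expansion by the denominator's geometric series.
The coefficient of z^5 in the expansion is 13/24, so g^(5)(0) = 5! * (13/24) = 65.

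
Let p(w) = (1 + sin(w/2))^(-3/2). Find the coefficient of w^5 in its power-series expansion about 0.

Compose series: expand the inner function first, then feed it into the outer expansion.
p(0) = 1
p′(0) = -3/4
p′′(0) = 15/16
p′′′(0) = -93/64
p^(4)(0) = 705/256
p^(5)(0) = -6243/1024

-2081/40960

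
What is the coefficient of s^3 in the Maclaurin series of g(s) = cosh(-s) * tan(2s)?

Take the Cauchy product of the two expansions.
So c_3 = g′′′(0)/3! = 11/3.

11/3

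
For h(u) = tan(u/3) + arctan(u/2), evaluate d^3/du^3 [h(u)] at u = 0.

-19/108

Expand each term separately and add.
From the series, [u^3] h = -19/648; multiply by 3! = 6 to get -19/108.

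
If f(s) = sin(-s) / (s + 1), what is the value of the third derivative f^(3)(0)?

-5

Expand 1/(denominator) as a geometric series and multiply by the numerator's series.
From the series, [s^3] f = -5/6; multiply by 3! = 6 to get -5.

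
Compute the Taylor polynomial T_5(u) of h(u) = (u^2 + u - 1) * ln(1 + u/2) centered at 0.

19*u^5/960 - 13*u^4/192 + u^3/3 + 5*u^2/8 - u/2

Distribute the polynomial across the series and collect like powers.
h(0) = 0
h′(0) = -1/2
h′′(0) = 5/4
h′′′(0) = 2
h^(4)(0) = -13/8
h^(5)(0) = 19/8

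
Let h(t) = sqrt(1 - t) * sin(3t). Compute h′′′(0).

-117/4

Write out both Maclaurin series and multiply, keeping only the needed powers.
The coefficient of t^3 in the expansion is -39/8, so h′′′(0) = 3! * (-39/8) = -117/4.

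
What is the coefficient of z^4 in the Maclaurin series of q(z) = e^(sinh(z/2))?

5/384

Plug the Maclaurin series of the inner function into that of the outer and collect terms.
q(0) = 1
q′(0) = 1/2
q′′(0) = 1/4
q′′′(0) = 1/4
q^(4)(0) = 5/16
Dividing each by k! gives the coefficients c_0, ..., c_4.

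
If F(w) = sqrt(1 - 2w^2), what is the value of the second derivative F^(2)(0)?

Compute the successive derivatives at the expansion point and divide by k!.
The coefficient of w^2 in the expansion is -1, so F′′(0) = 2! * (-1) = -2.

-2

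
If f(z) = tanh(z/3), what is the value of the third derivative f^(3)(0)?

-2/27

The coefficient of z^3 in the expansion is -1/81, so f′′′(0) = 3! * (-1/81) = -2/27.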